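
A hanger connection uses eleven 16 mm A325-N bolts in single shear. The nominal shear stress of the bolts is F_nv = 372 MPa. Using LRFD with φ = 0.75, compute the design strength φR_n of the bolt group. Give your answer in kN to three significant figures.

617 kN

A_b = π × 16² / 4 = 201.1 mm².
R_n = F_nv · A_b · n · n_s = 372 × 201.1 × 11 × 1 / 1000 = 822.7 kN.
Design strength φR_n = 0.75 × 822.7 = 617 kN.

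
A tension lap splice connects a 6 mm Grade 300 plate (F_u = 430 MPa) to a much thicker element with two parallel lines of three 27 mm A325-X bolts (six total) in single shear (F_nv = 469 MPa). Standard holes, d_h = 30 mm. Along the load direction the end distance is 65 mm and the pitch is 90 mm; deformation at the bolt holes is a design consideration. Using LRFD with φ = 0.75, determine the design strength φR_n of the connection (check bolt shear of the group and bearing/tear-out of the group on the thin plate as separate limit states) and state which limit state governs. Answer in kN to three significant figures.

Bolt shear: A_b = π·27²/4 = 572.6 mm²; R_n = 469 × 572.6 × 6 × 1 / 1000 = 1611 kN → 0.75 × 1611 = 1210 kN.
Bearing (1.2 l_c t F_u ≤ 2.4 d t F_u): upper limit = 2.4·27·6·430 / 1000 = 167.2 kN.
  Edge l_c = 65 − 30/2 = 50 → r_n = 154.8 kN; interior l_c = 90 − 30 = 60 → r_n = 167.2 kN.
  R_n,bearing = 2·154.8 + 4·167.2 = 978.3 kN → 0.75 × 978.3 = 734 kN.
Bearing governs: 734 kN.

734 kN (bearing governs)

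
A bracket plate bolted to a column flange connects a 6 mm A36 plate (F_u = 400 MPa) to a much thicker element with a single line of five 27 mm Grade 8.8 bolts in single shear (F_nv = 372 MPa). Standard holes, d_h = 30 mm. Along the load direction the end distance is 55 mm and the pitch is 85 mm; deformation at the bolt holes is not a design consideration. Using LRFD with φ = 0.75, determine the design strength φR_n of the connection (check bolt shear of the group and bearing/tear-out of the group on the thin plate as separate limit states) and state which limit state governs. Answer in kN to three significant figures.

Bolt shear: A_b = π·27²/4 = 572.6 mm²; R_n = 372 × 572.6 × 5 × 1 / 1000 = 1065 kN → 0.75 × 1065 = 799 kN.
Bearing (1.5 l_c t F_u ≤ 3.0 d t F_u): upper limit = 3.0·27·6·400 / 1000 = 194.4 kN.
  Edge l_c = 55 − 30/2 = 40 → r_n = 144 kN; interior l_c = 85 − 30 = 55 → r_n = 194.4 kN.
  R_n,bearing = 1·144 + 4·194.4 = 921.6 kN → 0.75 × 921.6 = 691 kN.
Bearing governs: 691 kN.

691 kN (bearing governs)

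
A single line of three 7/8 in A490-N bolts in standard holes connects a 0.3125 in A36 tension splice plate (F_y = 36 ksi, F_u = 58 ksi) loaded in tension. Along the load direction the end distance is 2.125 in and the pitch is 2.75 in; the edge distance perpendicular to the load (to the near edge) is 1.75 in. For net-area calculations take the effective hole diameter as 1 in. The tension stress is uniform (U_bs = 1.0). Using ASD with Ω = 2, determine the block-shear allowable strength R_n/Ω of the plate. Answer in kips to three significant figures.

Shear plane L_v = 2.125 + 2·2.75 = 7.625 in; A_gv = 7.625 × 0.3125 = 2.383 in².
A_nv = (7.625 − 2.5·1) × 0.3125 = 1.602 in².
A_nt = (1.75 − 0.5·1) × 0.3125 = 0.3906 in².
0.6 F_u A_nv = 55.73 kips; 0.6 F_y A_gv = 51.47 kips → shear yielding governs the shear term.
R_n = 51.47 + 1.0 × 58 × 0.3906 = 74.12 kips.
Allowable strength R_n/Ω = 74.12 / 2 = 37.1 kips.

37.1 kips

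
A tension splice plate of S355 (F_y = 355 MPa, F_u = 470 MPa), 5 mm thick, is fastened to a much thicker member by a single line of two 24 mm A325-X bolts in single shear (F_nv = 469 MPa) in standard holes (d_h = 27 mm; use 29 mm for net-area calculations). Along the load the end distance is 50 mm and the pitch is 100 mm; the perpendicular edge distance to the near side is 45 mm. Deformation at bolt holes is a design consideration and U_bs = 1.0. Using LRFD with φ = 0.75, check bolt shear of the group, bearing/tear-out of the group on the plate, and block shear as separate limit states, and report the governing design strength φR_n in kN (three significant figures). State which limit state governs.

166 kN (block shear governs)

Bolt shear: A_b = π·24²/4 = 452.4 mm²; R_n = 469 × 452.4 × 2 × 1 / 1000 = 424.3 kN → 0.75 × 424.3 = 318 kN.
Bearing: edge l_c = 36.5, r_n = 102.9 kN; interior l_c = 73, r_n = 135.4 kN; R_n = 102.9 + 1·135.4 = 238.3 kN → 179 kN.
Block shear: A_gv = 750, A_nv = 532.5, A_nt = 152.5 mm²; R_n = min(0.6F_uA_nv, 0.6F_yA_gv) + U_bs·F_u·A_nt = 221.8 kN → 166 kN.
Block shear governs: 166 kN.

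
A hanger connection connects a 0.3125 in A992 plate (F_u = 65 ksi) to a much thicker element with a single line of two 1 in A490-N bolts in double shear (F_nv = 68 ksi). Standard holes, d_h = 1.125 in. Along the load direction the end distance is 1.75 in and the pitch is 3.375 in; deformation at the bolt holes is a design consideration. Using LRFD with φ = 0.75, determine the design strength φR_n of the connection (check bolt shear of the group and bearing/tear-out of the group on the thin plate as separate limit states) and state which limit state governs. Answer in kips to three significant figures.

58.3 kips (bearing governs)

Bolt shear: A_b = π·1²/4 = 0.7854 in²; R_n = 68 × 0.7854 × 2 × 2 = 213.6 kips → 0.75 × 213.6 = 160 kips.
Bearing (1.2 l_c t F_u ≤ 2.4 d t F_u): upper limit = 2.4·1·0.3125·65 = 48.75 kips.
  Edge l_c = 1.75 − 1.125/2 = 1.188 → r_n = 28.95 kips; interior l_c = 3.375 − 1.125 = 2.25 → r_n = 48.75 kips.
  R_n,bearing = 1·28.95 + 1·48.75 = 77.7 kips → 0.75 × 77.7 = 58.3 kips.
Bearing governs: 58.3 kips.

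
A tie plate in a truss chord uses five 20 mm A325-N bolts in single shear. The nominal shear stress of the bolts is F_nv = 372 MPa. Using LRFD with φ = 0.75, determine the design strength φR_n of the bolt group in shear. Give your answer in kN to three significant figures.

438 kN

A_b = π × 20² / 4 = 314.2 mm².
R_n = F_nv · A_b · n · n_s = 372 × 314.2 × 5 × 1 / 1000 = 584.3 kN.
Design strength φR_n = 0.75 × 584.3 = 438 kN.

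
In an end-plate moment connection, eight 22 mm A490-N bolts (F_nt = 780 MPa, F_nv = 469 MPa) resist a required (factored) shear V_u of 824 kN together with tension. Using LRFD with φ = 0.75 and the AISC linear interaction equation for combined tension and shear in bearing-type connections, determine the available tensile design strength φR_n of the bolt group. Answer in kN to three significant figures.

942 kN

A_b = π·22²/4 = 380.1 mm²; f_rv = 824 × 1000 / (8 × 380.1) = 271 MPa.
F'_nt = 1.3 F_nt − (F_nt / φF_nv) f_rv = 1.3·780 − (780/(0.75·469))·271 = 413.2 MPa, capped at F_nt → F'_nt = 413.2 MPa.
R_n = F'_nt · A_b · n = 413.2 × 380.1 × 8 / 1000 = 1256 kN.
Design strength φR_n = 0.75 × 1256 = 942 kN.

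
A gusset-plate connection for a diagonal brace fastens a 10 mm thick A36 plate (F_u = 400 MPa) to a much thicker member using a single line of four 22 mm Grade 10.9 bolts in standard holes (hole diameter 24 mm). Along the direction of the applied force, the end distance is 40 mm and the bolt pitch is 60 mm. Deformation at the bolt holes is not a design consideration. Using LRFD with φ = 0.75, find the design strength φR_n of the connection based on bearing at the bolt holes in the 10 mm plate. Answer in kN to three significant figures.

612 kN

Per bolt r_n = 1.5 l_c t F_u ≤ 3.0 d t F_u; upper limit = 3.0 × 22 × 10 × 400 / 1000 = 264 kN.
Edge bolt: l_c = 40 − 24/2 = 28 mm → 1.5 × 28 × 10 × 400 / 1000 = 168 → r_n = 168 kN.
Interior bolts: l_c = 60 − 24 = 36 mm → 1.5 × 36 × 10 × 400 / 1000 = 216 → r_n = 216 kN.
R_n = 1 × 168 + 3 × 216 = 816 kN.
Design strength φR_n = 0.75 × 816 = 612 kN.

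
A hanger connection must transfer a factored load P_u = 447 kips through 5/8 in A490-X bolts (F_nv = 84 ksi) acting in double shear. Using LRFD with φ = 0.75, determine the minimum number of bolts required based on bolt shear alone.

12 bolts

A_b = π·0.625²/4 = 0.3068 in².
Per-bolt design strength φR_n = 0.75 × 84 × 0.3068 × 2 = 38.66 kips.
n ≥ 447 / 38.66 = 11.56 → use 12 bolts.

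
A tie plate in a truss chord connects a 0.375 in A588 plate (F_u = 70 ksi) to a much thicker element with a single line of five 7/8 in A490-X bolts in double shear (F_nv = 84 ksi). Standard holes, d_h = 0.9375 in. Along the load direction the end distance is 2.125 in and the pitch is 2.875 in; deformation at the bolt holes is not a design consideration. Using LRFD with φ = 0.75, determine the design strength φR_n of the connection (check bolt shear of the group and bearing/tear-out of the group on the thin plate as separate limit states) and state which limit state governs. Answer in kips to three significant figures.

256 kips (bearing governs)

Bolt shear: A_b = π·0.875²/4 = 0.6013 in²; R_n = 84 × 0.6013 × 5 × 2 = 505.1 kips → 0.75 × 505.1 = 379 kips.
Bearing (1.5 l_c t F_u ≤ 3.0 d t F_u): upper limit = 3.0·0.875·0.375·70 = 68.91 kips.
  Edge l_c = 2.125 − 0.9375/2 = 1.656 → r_n = 65.21 kips; interior l_c = 2.875 − 0.9375 = 1.938 → r_n = 68.91 kips.
  R_n,bearing = 1·65.21 + 4·68.91 = 340.8 kips → 0.75 × 340.8 = 256 kips.
Bearing governs: 256 kips.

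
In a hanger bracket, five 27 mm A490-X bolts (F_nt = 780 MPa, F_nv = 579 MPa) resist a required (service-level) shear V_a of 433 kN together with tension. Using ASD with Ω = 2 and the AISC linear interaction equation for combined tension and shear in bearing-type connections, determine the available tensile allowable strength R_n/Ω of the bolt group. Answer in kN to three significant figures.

868 kN

A_b = π·27²/4 = 572.6 mm²; f_rv = 433 × 1000 / (5 × 572.6) = 151.3 MPa.
F'_nt = 1.3 F_nt − (Ω F_nt / F_nv) f_rv = 1.3·780 − (2·780/579)·151.3 = 606.5 MPa, capped at F_nt → F'_nt = 606.5 MPa.
R_n = F'_nt · A_b · n = 606.5 × 572.6 × 5 / 1000 = 1736 kN.
Allowable strength R_n/Ω = 1736 / 2 = 868 kN.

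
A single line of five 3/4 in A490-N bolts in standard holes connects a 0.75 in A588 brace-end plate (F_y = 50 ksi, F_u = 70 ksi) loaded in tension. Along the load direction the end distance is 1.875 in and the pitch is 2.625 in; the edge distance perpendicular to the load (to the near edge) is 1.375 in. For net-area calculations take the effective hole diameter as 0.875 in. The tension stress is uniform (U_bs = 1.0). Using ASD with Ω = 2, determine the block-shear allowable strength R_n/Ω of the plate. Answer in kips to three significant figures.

158 kips

Shear plane L_v = 1.875 + 4·2.625 = 12.38 in; A_gv = 12.38 × 0.75 = 9.281 in².
A_nv = (12.38 − 4.5·0.875) × 0.75 = 6.328 in².
A_nt = (1.375 − 0.5·0.875) × 0.75 = 0.7031 in².
0.6 F_u A_nv = 265.8 kips; 0.6 F_y A_gv = 278.4 kips → shear rupture governs the shear term.
R_n = 265.8 + 1.0 × 70 × 0.7031 = 315 kips.
Allowable strength R_n/Ω = 315 / 2 = 158 kips.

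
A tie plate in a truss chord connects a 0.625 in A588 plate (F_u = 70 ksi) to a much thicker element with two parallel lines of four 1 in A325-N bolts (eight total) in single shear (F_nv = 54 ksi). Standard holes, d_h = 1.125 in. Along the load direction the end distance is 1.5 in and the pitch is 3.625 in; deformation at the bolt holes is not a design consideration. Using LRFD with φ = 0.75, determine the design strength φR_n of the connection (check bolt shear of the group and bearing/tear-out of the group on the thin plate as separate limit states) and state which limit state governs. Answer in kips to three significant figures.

Bolt shear: A_b = π·1²/4 = 0.7854 in²; R_n = 54 × 0.7854 × 8 × 1 = 339.3 kips → 0.75 × 339.3 = 254 kips.
Bearing (1.5 l_c t F_u ≤ 3.0 d t F_u): upper limit = 3.0·1·0.625·70 = 131.2 kips.
  Edge l_c = 1.5 − 1.125/2 = 0.9375 → r_n = 61.52 kips; interior l_c = 3.625 − 1.125 = 2.5 → r_n = 131.2 kips.
  R_n,bearing = 2·61.52 + 6·131.2 = 910.5 kips → 0.75 × 910.5 = 683 kips.
Bolt shear governs: 254 kips.

254 kips (bolt shear governs)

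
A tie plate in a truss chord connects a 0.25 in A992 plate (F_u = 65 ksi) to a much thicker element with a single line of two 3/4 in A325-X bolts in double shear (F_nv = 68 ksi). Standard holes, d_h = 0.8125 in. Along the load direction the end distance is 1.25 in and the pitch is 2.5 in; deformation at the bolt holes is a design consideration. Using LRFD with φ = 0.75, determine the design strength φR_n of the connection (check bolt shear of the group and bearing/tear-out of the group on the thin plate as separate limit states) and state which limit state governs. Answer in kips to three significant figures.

Bolt shear: A_b = π·0.75²/4 = 0.4418 in²; R_n = 68 × 0.4418 × 2 × 2 = 120.2 kips → 0.75 × 120.2 = 90.1 kips.
Bearing (1.2 l_c t F_u ≤ 2.4 d t F_u): upper limit = 2.4·0.75·0.25·65 = 29.25 kips.
  Edge l_c = 1.25 − 0.8125/2 = 0.8438 → r_n = 16.45 kips; interior l_c = 2.5 − 0.8125 = 1.688 → r_n = 29.25 kips.
  R_n,bearing = 1·16.45 + 1·29.25 = 45.7 kips → 0.75 × 45.7 = 34.3 kips.
Bearing governs: 34.3 kips.

34.3 kips (bearing governs)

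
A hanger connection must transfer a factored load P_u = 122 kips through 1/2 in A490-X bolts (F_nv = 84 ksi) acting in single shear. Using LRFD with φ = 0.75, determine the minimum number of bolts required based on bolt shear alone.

A_b = π·0.5²/4 = 0.1963 in².
Per-bolt design strength φR_n = 0.75 × 84 × 0.1963 × 1 = 12.37 kips.
n ≥ 122 / 12.37 = 9.863 → use 10 bolts.

10 bolts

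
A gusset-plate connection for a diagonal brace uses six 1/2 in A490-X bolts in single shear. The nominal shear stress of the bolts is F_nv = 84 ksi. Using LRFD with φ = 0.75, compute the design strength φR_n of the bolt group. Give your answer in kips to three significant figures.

A_b = π × 0.5² / 4 = 0.1963 in².
R_n = F_nv · A_b · n · n_s = 84 × 0.1963 × 6 × 1 = 98.96 kips.
Design strength φR_n = 0.75 × 98.96 = 74.2 kips.

74.2 kips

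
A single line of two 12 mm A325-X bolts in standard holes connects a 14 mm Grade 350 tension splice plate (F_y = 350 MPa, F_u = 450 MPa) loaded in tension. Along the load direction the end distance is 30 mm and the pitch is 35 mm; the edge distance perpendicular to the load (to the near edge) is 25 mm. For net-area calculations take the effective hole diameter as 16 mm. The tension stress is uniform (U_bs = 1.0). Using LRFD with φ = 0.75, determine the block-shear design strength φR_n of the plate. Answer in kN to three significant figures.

197 kN

Shear plane L_v = 30 + 1·35 = 65 mm; A_gv = 65 × 14 = 910 mm².
A_nv = (65 − 1.5·16) × 14 = 574 mm².
A_nt = (25 − 0.5·16) × 14 = 238 mm².
0.6 F_u A_nv = 155 kN; 0.6 F_y A_gv = 191.1 kN → shear rupture governs the shear term.
R_n = 155 + 1.0 × 450 × 238 / 1000 = 262.1 kN.
Design strength φR_n = 0.75 × 262.1 = 197 kN.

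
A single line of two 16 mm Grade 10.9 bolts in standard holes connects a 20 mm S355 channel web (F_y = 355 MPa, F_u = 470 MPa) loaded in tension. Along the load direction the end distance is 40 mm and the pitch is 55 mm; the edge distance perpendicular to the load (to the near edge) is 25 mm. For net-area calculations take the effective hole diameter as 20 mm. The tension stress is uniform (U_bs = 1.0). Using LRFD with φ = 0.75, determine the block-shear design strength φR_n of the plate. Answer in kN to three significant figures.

Shear plane L_v = 40 + 1·55 = 95 mm; A_gv = 95 × 20 = 1900 mm².
A_nv = (95 − 1.5·20) × 20 = 1300 mm².
A_nt = (25 − 0.5·20) × 20 = 300 mm².
0.6 F_u A_nv = 366.6 kN; 0.6 F_y A_gv = 404.7 kN → shear rupture governs the shear term.
R_n = 366.6 + 1.0 × 470 × 300 / 1000 = 507.6 kN.
Design strength φR_n = 0.75 × 507.6 = 381 kN.

381 kN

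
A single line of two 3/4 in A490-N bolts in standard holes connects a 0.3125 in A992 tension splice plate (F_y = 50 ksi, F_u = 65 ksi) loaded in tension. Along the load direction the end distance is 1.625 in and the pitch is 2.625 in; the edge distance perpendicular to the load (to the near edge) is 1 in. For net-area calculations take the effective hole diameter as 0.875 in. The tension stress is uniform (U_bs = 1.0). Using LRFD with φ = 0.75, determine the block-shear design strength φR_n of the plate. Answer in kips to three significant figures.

35.4 kips

Shear plane L_v = 1.625 + 1·2.625 = 4.25 in; A_gv = 4.25 × 0.3125 = 1.328 in².
A_nv = (4.25 − 1.5·0.875) × 0.3125 = 0.918 in².
A_nt = (1 − 0.5·0.875) × 0.3125 = 0.1758 in².
0.6 F_u A_nv = 35.8 kips; 0.6 F_y A_gv = 39.84 kips → shear rupture governs the shear term.
R_n = 35.8 + 1.0 × 65 × 0.1758 = 47.23 kips.
Design strength φR_n = 0.75 × 47.23 = 35.4 kips.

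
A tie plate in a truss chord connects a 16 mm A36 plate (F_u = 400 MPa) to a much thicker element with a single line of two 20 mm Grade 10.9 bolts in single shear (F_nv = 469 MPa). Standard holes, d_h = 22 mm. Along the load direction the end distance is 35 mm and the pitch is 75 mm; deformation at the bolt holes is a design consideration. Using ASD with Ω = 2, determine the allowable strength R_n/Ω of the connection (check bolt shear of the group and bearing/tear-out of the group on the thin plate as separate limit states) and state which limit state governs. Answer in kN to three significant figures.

Bolt shear: A_b = π·20²/4 = 314.2 mm²; R_n = 469 × 314.2 × 2 × 1 / 1000 = 294.7 kN → 294.7 / 2 = 147 kN.
Bearing (1.2 l_c t F_u ≤ 2.4 d t F_u): upper limit = 2.4·20·16·400 / 1000 = 307.2 kN.
  Edge l_c = 35 − 22/2 = 24 → r_n = 184.3 kN; interior l_c = 75 − 22 = 53 → r_n = 307.2 kN.
  R_n,bearing = 1·184.3 + 1·307.2 = 491.5 kN → 491.5 / 2 = 246 kN.
Bolt shear governs: 147 kN.

147 kN (bolt shear governs)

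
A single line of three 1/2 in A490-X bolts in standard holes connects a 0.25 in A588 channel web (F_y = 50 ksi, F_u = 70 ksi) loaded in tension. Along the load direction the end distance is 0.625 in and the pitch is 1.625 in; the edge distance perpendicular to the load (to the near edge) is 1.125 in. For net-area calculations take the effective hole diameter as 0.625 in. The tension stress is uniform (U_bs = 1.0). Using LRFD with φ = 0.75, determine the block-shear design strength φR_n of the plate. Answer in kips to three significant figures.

28.9 kips

Shear plane L_v = 0.625 + 2·1.625 = 3.875 in; A_gv = 3.875 × 0.25 = 0.9688 in².
A_nv = (3.875 − 2.5·0.625) × 0.25 = 0.5781 in².
A_nt = (1.125 − 0.5·0.625) × 0.25 = 0.2031 in².
0.6 F_u A_nv = 24.28 kips; 0.6 F_y A_gv = 29.06 kips → shear rupture governs the shear term.
R_n = 24.28 + 1.0 × 70 × 0.2031 = 38.5 kips.
Design strength φR_n = 0.75 × 38.5 = 28.9 kips.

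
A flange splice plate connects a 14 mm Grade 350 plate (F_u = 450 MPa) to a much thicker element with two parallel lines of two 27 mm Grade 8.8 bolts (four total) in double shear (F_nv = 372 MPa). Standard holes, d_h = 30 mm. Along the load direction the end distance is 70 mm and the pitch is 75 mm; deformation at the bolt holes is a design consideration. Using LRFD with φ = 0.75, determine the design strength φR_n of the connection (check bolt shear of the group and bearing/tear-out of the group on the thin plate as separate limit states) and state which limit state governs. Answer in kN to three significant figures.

1120 kN (bearing governs)

Bolt shear: A_b = π·27²/4 = 572.6 mm²; R_n = 372 × 572.6 × 4 × 2 / 1000 = 1704 kN → 0.75 × 1704 = 1280 kN.
Bearing (1.2 l_c t F_u ≤ 2.4 d t F_u): upper limit = 2.4·27·14·450 / 1000 = 408.2 kN.
  Edge l_c = 70 − 30/2 = 55 → r_n = 408.2 kN; interior l_c = 75 − 30 = 45 → r_n = 340.2 kN.
  R_n,bearing = 2·408.2 + 2·340.2 = 1497 kN → 0.75 × 1497 = 1120 kN.
Bearing governs: 1120 kN.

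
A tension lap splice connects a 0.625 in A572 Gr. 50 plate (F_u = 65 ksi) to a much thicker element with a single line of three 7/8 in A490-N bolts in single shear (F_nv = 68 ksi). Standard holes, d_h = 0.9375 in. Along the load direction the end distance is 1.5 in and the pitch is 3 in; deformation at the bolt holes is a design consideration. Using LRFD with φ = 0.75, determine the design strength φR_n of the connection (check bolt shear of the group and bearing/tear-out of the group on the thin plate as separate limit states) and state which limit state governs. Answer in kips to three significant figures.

92 kips (bolt shear governs)

Bolt shear: A_b = π·0.875²/4 = 0.6013 in²; R_n = 68 × 0.6013 × 3 × 1 = 122.7 kips → 0.75 × 122.7 = 92 kips.
Bearing (1.2 l_c t F_u ≤ 2.4 d t F_u): upper limit = 2.4·0.875·0.625·65 = 85.31 kips.
  Edge l_c = 1.5 − 0.9375/2 = 1.031 → r_n = 50.27 kips; interior l_c = 3 − 0.9375 = 2.062 → r_n = 85.31 kips.
  R_n,bearing = 1·50.27 + 2·85.31 = 220.9 kips → 0.75 × 220.9 = 166 kips.
Bolt shear governs: 92 kips.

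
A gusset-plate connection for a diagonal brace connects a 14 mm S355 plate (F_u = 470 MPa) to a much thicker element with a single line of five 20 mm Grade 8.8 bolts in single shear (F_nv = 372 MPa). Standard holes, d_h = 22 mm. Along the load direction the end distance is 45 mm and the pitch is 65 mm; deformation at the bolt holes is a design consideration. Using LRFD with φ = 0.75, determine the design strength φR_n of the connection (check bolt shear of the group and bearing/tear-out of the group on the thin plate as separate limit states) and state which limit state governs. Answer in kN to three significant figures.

438 kN (bolt shear governs)

Bolt shear: A_b = π·20²/4 = 314.2 mm²; R_n = 372 × 314.2 × 5 × 1 / 1000 = 584.3 kN → 0.75 × 584.3 = 438 kN.
Bearing (1.2 l_c t F_u ≤ 2.4 d t F_u): upper limit = 2.4·20·14·470 / 1000 = 315.8 kN.
  Edge l_c = 45 − 22/2 = 34 → r_n = 268.5 kN; interior l_c = 65 − 22 = 43 → r_n = 315.8 kN.
  R_n,bearing = 1·268.5 + 4·315.8 = 1532 kN → 0.75 × 1532 = 1150 kN.
Bolt shear governs: 438 kN.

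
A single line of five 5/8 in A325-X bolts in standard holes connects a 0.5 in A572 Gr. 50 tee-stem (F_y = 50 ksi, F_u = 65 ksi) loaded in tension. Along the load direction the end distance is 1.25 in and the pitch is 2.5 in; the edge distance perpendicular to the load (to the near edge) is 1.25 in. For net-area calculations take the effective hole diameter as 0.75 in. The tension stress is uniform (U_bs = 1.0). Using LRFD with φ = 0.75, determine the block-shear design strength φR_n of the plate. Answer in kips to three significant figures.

136 kips

Shear plane L_v = 1.25 + 4·2.5 = 11.25 in; A_gv = 11.25 × 0.5 = 5.625 in².
A_nv = (11.25 − 4.5·0.75) × 0.5 = 3.938 in².
A_nt = (1.25 − 0.5·0.75) × 0.5 = 0.4375 in².
0.6 F_u A_nv = 153.6 kips; 0.6 F_y A_gv = 168.8 kips → shear rupture governs the shear term.
R_n = 153.6 + 1.0 × 65 × 0.4375 = 182 kips.
Design strength φR_n = 0.75 × 182 = 136 kips.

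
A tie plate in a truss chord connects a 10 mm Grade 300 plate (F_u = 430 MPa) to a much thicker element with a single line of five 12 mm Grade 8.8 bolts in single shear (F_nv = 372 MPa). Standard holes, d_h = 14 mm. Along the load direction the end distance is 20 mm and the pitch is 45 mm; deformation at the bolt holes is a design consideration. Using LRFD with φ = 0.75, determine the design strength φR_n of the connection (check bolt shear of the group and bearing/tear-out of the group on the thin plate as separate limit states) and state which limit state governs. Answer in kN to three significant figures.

158 kN (bolt shear governs)

Bolt shear: A_b = π·12²/4 = 113.1 mm²; R_n = 372 × 113.1 × 5 × 1 / 1000 = 210.4 kN → 0.75 × 210.4 = 158 kN.
Bearing (1.2 l_c t F_u ≤ 2.4 d t F_u): upper limit = 2.4·12·10·430 / 1000 = 123.8 kN.
  Edge l_c = 20 − 14/2 = 13 → r_n = 67.08 kN; interior l_c = 45 − 14 = 31 → r_n = 123.8 kN.
  R_n,bearing = 1·67.08 + 4·123.8 = 562.4 kN → 0.75 × 562.4 = 422 kN.
Bolt shear governs: 158 kN.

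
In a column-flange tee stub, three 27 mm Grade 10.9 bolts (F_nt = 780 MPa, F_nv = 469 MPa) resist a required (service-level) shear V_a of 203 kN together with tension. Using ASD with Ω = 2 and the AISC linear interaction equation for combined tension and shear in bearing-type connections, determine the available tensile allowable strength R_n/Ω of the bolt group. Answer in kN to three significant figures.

A_b = π·27²/4 = 572.6 mm²; f_rv = 203 × 1000 / (3 × 572.6) = 118.2 MPa.
F'_nt = 1.3 F_nt − (Ω F_nt / F_nv) f_rv = 1.3·780 − (2·780/469)·118.2 = 620.9 MPa, capped at F_nt → F'_nt = 620.9 MPa.
R_n = F'_nt · A_b · n = 620.9 × 572.6 × 3 / 1000 = 1066 kN.
Allowable strength R_n/Ω = 1066 / 2 = 533 kN.

533 kN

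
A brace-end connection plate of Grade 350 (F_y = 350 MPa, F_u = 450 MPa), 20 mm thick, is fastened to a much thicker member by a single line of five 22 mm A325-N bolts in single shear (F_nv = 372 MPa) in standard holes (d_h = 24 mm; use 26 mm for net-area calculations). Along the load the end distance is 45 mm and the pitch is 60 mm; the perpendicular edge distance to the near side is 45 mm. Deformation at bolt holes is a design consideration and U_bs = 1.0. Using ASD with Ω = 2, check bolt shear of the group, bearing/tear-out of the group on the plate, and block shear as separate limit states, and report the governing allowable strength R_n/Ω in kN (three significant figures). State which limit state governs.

354 kN (bolt shear governs)

Bolt shear: A_b = π·22²/4 = 380.1 mm²; R_n = 372 × 380.1 × 5 × 1 / 1000 = 707 kN → 707 / 2 = 354 kN.
Bearing: edge l_c = 33, r_n = 356.4 kN; interior l_c = 36, r_n = 388.8 kN; R_n = 356.4 + 4·388.8 = 1912 kN → 956 kN.
Block shear: A_gv = 5700, A_nv = 3360, A_nt = 640 mm²; R_n = min(0.6F_uA_nv, 0.6F_yA_gv) + U_bs·F_u·A_nt = 1195 kN → 598 kN.
Bolt shear governs: 354 kN.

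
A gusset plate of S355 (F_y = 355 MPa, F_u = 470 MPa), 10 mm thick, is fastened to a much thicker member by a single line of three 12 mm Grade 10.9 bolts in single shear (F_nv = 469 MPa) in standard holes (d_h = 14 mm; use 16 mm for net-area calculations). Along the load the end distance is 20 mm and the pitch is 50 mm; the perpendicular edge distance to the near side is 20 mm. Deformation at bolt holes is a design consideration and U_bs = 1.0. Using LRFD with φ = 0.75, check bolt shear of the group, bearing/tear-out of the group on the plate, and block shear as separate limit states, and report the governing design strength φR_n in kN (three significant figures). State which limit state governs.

119 kN (bolt shear governs)

Bolt shear: A_b = π·12²/4 = 113.1 mm²; R_n = 469 × 113.1 × 3 × 1 / 1000 = 159.1 kN → 0.75 × 159.1 = 119 kN.
Bearing: edge l_c = 13, r_n = 73.32 kN; interior l_c = 36, r_n = 135.4 kN; R_n = 73.32 + 2·135.4 = 344 kN → 258 kN.
Block shear: A_gv = 1200, A_nv = 800, A_nt = 120 mm²; R_n = min(0.6F_uA_nv, 0.6F_yA_gv) + U_bs·F_u·A_nt = 282 kN → 212 kN.
Bolt shear governs: 119 kN.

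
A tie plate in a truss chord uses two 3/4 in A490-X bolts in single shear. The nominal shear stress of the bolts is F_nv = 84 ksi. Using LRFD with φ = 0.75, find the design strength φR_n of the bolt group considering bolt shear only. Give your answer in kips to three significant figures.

55.7 kips

A_b = π × 0.75² / 4 = 0.4418 in².
R_n = F_nv · A_b · n · n_s = 84 × 0.4418 × 2 × 1 = 74.22 kips.
Design strength φR_n = 0.75 × 74.22 = 55.7 kips.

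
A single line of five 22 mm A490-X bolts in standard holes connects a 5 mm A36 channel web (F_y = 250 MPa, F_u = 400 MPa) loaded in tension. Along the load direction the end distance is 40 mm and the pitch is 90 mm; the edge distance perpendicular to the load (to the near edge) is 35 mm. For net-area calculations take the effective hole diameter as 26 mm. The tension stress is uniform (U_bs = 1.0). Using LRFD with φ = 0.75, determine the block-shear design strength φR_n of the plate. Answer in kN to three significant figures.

Shear plane L_v = 40 + 4·90 = 400 mm; A_gv = 400 × 5 = 2000 mm².
A_nv = (400 − 4.5·26) × 5 = 1415 mm².
A_nt = (35 − 0.5·26) × 5 = 110 mm².
0.6 F_u A_nv = 339.6 kN; 0.6 F_y A_gv = 300 kN → shear yielding governs the shear term.
R_n = 300 + 1.0 × 400 × 110 / 1000 = 344 kN.
Design strength φR_n = 0.75 × 344 = 258 kN.

258 kN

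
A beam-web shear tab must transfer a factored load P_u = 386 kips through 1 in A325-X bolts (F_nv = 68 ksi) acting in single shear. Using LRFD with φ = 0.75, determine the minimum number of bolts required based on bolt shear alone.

10 bolts

A_b = π·1²/4 = 0.7854 in².
Per-bolt design strength φR_n = 0.75 × 68 × 0.7854 × 1 = 40.06 kips.
n ≥ 386 / 40.06 = 9.637 → use 10 bolts.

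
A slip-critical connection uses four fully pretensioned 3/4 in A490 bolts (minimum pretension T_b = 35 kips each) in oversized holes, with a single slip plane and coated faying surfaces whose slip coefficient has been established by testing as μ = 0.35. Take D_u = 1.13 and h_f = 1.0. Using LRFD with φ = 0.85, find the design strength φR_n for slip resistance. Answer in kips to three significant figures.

47.1 kips

R_n = μ · D_u · h_f · T_b · n_s · n_b = 0.35 × 1.13 × 1.0 × 35 × 1 × 4 = 55.37 kips.
Design strength φR_n = 0.85 × 55.37 = 47.1 kips.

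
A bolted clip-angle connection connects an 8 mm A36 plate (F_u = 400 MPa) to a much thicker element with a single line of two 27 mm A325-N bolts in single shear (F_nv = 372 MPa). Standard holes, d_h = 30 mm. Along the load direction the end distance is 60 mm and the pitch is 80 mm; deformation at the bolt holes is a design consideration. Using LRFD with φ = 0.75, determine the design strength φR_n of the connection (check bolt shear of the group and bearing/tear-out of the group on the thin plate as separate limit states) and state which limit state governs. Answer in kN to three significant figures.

274 kN (bearing governs)

Bolt shear: A_b = π·27²/4 = 572.6 mm²; R_n = 372 × 572.6 × 2 × 1 / 1000 = 426 kN → 0.75 × 426 = 319 kN.
Bearing (1.2 l_c t F_u ≤ 2.4 d t F_u): upper limit = 2.4·27·8·400 / 1000 = 207.4 kN.
  Edge l_c = 60 − 30/2 = 45 → r_n = 172.8 kN; interior l_c = 80 − 30 = 50 → r_n = 192 kN.
  R_n,bearing = 1·172.8 + 1·192 = 364.8 kN → 0.75 × 364.8 = 274 kN.
Bearing governs: 274 kN.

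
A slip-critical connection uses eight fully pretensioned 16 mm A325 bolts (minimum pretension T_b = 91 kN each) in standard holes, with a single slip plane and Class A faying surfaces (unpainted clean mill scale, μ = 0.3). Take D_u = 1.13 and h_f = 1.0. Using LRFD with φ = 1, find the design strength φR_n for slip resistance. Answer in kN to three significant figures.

247 kN

R_n = μ · D_u · h_f · T_b · n_s · n_b = 0.3 × 1.13 × 1.0 × 91 × 1 × 8 = 246.8 kN.
Design strength φR_n = 1 × 246.8 = 247 kN.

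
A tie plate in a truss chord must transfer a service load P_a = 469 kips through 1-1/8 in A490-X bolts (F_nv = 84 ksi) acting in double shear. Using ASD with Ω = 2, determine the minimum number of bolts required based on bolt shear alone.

A_b = π·1.125²/4 = 0.994 in².
Per-bolt allowable strength R_n/Ω = 84 × 0.994 × 2 / 2 = 83.5 kips.
n ≥ 469 / 83.5 = 5.617 → use 6 bolts.

6 bolts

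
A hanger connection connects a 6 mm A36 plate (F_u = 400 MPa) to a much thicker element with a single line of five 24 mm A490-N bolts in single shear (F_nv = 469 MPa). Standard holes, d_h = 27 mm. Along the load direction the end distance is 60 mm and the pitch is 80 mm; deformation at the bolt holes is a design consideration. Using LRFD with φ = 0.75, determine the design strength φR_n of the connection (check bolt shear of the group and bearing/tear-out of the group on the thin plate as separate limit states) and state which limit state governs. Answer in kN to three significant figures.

Bolt shear: A_b = π·24²/4 = 452.4 mm²; R_n = 469 × 452.4 × 5 × 1 / 1000 = 1061 kN → 0.75 × 1061 = 796 kN.
Bearing (1.2 l_c t F_u ≤ 2.4 d t F_u): upper limit = 2.4·24·6·400 / 1000 = 138.2 kN.
  Edge l_c = 60 − 27/2 = 46.5 → r_n = 133.9 kN; interior l_c = 80 − 27 = 53 → r_n = 138.2 kN.
  R_n,bearing = 1·133.9 + 4·138.2 = 686.9 kN → 0.75 × 686.9 = 515 kN.
Bearing governs: 515 kN.

515 kN (bearing governs)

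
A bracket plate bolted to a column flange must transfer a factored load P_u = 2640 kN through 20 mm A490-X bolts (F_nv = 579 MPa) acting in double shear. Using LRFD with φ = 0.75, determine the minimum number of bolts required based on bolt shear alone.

A_b = π·20²/4 = 314.2 mm².
Per-bolt design strength φR_n = 0.75 × 579 × 314.2 × 2 / 1000 = 272.8 kN.
n ≥ 2640 / 272.8 = 9.676 → use 10 bolts.

10 bolts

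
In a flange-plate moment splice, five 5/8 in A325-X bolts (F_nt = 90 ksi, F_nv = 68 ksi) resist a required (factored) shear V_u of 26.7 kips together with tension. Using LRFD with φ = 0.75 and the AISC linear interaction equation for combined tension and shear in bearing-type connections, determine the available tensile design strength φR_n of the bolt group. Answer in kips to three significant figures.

A_b = π·0.625²/4 = 0.3068 in²; f_rv = 26.7 / (5 × 0.3068) = 17.41 ksi.
F'_nt = 1.3 F_nt − (F_nt / φF_nv) f_rv = 1.3·90 − (90/(0.75·68))·17.41 = 86.28 ksi, capped at F_nt → F'_nt = 86.28 ksi.
R_n = F'_nt · A_b · n = 86.28 × 0.3068 × 5 = 132.4 kips.
Design strength φR_n = 0.75 × 132.4 = 99.3 kips.

99.3 kips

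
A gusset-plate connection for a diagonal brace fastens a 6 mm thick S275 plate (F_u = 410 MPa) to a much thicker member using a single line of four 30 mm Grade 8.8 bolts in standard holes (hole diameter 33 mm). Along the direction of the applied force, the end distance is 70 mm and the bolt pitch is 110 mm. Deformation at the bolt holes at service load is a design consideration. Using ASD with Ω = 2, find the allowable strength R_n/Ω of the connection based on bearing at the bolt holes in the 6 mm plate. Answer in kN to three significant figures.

345 kN

Per bolt r_n = 1.2 l_c t F_u ≤ 2.4 d t F_u; upper limit = 2.4 × 30 × 6 × 410 / 1000 = 177.1 kN.
Edge bolt: l_c = 70 − 33/2 = 53.5 mm → 1.2 × 53.5 × 6 × 410 / 1000 = 157.9 → r_n = 157.9 kN.
Interior bolts: l_c = 110 − 33 = 77 mm → 1.2 × 77 × 6 × 410 / 1000 = 227.3 → r_n = 177.1 kN.
R_n = 1 × 157.9 + 3 × 177.1 = 689.3 kN.
Allowable strength R_n/Ω = 689.3 / 2 = 345 kN.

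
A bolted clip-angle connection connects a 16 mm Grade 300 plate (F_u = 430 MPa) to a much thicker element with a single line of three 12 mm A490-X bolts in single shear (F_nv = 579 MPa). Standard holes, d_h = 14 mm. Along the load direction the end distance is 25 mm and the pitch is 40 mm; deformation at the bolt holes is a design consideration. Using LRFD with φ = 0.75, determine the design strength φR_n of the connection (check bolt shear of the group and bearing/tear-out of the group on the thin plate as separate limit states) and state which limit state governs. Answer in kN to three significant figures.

147 kN (bolt shear governs)

Bolt shear: A_b = π·12²/4 = 113.1 mm²; R_n = 579 × 113.1 × 3 × 1 / 1000 = 196.5 kN → 0.75 × 196.5 = 147 kN.
Bearing (1.2 l_c t F_u ≤ 2.4 d t F_u): upper limit = 2.4·12·16·430 / 1000 = 198.1 kN.
  Edge l_c = 25 − 14/2 = 18 → r_n = 148.6 kN; interior l_c = 40 − 14 = 26 → r_n = 198.1 kN.
  R_n,bearing = 1·148.6 + 2·198.1 = 544.9 kN → 0.75 × 544.9 = 409 kN.
Bolt shear governs: 147 kN.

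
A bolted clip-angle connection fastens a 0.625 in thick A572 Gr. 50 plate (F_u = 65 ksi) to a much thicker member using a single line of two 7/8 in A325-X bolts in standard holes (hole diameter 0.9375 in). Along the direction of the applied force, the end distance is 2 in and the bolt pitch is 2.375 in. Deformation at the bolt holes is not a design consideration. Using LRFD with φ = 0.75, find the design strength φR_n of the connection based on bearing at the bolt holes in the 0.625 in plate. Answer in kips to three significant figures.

Per bolt r_n = 1.5 l_c t F_u ≤ 3.0 d t F_u; upper limit = 3.0 × 0.875 × 0.625 × 65 = 106.6 kips.
Edge bolt: l_c = 2 − 0.9375/2 = 1.531 in → 1.5 × 1.531 × 0.625 × 65 = 93.31 → r_n = 93.31 kips.
Interior bolts: l_c = 2.375 − 0.9375 = 1.438 in → 1.5 × 1.438 × 0.625 × 65 = 87.6 → r_n = 87.6 kips.
R_n = 1 × 93.31 + 1 × 87.6 = 180.9 kips.
Design strength φR_n = 0.75 × 180.9 = 136 kips.

136 kips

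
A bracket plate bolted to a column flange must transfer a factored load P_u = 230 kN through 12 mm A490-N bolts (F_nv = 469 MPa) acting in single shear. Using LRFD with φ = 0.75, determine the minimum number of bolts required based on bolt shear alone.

6 bolts

A_b = π·12²/4 = 113.1 mm².
Per-bolt design strength φR_n = 0.75 × 469 × 113.1 × 1 / 1000 = 39.78 kN.
n ≥ 230 / 39.78 = 5.782 → use 6 bolts.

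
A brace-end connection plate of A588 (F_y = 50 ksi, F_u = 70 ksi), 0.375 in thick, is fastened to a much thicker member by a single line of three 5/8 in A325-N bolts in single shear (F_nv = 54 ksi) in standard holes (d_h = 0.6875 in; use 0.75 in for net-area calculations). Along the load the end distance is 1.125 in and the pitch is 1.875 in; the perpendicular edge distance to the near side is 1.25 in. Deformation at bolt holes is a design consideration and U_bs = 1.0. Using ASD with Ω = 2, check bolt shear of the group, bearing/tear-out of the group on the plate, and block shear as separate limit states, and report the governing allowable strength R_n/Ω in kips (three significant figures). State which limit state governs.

24.9 kips (bolt shear governs)

Bolt shear: A_b = π·0.625²/4 = 0.3068 in²; R_n = 54 × 0.3068 × 3 × 1 = 49.7 kips → 49.7 / 2 = 24.9 kips.
Bearing: edge l_c = 0.7812, r_n = 24.61 kips; interior l_c = 1.188, r_n = 37.41 kips; R_n = 24.61 + 2·37.41 = 99.42 kips → 49.7 kips.
Block shear: A_gv = 1.828, A_nv = 1.125, A_nt = 0.3281 in²; R_n = min(0.6F_uA_nv, 0.6F_yA_gv) + U_bs·F_u·A_nt = 70.22 kips → 35.1 kips.
Bolt shear governs: 24.9 kips.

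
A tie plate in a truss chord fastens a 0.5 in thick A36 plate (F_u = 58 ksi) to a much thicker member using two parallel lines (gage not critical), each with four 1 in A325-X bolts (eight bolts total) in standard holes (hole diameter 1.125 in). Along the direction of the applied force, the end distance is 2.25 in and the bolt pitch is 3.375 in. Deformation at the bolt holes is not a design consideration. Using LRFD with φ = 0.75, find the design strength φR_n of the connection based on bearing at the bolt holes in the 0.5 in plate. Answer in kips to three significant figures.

Per bolt r_n = 1.5 l_c t F_u ≤ 3.0 d t F_u; upper limit = 3.0 × 1 × 0.5 × 58 = 87 kips.
Edge bolt: l_c = 2.25 − 1.125/2 = 1.688 in → 1.5 × 1.688 × 0.5 × 58 = 73.41 → r_n = 73.41 kips.
Interior bolts: l_c = 3.375 − 1.125 = 2.25 in → 1.5 × 2.25 × 0.5 × 58 = 97.88 → r_n = 87 kips.
R_n = 2 × 73.41 + 6 × 87 = 668.8 kips.
Design strength φR_n = 0.75 × 668.8 = 502 kips.

502 kips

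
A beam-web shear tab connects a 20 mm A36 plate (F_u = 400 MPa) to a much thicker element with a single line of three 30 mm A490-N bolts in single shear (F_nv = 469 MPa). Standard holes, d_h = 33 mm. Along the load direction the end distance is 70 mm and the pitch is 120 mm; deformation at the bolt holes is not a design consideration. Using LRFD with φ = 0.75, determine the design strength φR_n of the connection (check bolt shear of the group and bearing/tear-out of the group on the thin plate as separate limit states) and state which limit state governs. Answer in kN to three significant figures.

Bolt shear: A_b = π·30²/4 = 706.9 mm²; R_n = 469 × 706.9 × 3 × 1 / 1000 = 994.5 kN → 0.75 × 994.5 = 746 kN.
Bearing (1.5 l_c t F_u ≤ 3.0 d t F_u): upper limit = 3.0·30·20·400 / 1000 = 720 kN.
  Edge l_c = 70 − 33/2 = 53.5 → r_n = 642 kN; interior l_c = 120 − 33 = 87 → r_n = 720 kN.
  R_n,bearing = 1·642 + 2·720 = 2082 kN → 0.75 × 2082 = 1560 kN.
Bolt shear governs: 746 kN.

746 kN (bolt shear governs)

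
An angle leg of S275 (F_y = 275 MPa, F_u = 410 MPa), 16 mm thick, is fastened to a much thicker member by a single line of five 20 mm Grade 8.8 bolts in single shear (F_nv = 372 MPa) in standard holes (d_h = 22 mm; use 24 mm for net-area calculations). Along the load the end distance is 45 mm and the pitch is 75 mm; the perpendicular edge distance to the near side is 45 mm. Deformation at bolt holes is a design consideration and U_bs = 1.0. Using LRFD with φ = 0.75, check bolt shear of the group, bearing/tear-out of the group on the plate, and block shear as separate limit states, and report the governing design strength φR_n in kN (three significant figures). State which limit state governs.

438 kN (bolt shear governs)

Bolt shear: A_b = π·20²/4 = 314.2 mm²; R_n = 372 × 314.2 × 5 × 1 / 1000 = 584.3 kN → 0.75 × 584.3 = 438 kN.
Bearing: edge l_c = 34, r_n = 267.6 kN; interior l_c = 53, r_n = 314.9 kN; R_n = 267.6 + 4·314.9 = 1527 kN → 1150 kN.
Block shear: A_gv = 5520, A_nv = 3792, A_nt = 528 mm²; R_n = min(0.6F_uA_nv, 0.6F_yA_gv) + U_bs·F_u·A_nt = 1127 kN → 845 kN.
Bolt shear governs: 438 kN.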